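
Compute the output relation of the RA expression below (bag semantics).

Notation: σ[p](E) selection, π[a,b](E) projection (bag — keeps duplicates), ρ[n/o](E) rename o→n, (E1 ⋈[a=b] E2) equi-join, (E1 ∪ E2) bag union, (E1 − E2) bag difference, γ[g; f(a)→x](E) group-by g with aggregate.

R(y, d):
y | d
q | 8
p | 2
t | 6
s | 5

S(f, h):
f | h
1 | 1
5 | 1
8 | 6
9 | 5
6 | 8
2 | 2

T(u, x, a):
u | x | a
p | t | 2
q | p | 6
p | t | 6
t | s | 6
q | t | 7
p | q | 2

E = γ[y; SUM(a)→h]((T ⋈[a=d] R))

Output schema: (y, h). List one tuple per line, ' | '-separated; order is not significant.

Per-node cardinality:
  T → 6
  R → 4
  (T ⋈[a=d] R) → 5
  γ[y; SUM(a)→h]((T ⋈[a=d] R)) → 2

== RESULT ==
y | h
p | 4
t | 18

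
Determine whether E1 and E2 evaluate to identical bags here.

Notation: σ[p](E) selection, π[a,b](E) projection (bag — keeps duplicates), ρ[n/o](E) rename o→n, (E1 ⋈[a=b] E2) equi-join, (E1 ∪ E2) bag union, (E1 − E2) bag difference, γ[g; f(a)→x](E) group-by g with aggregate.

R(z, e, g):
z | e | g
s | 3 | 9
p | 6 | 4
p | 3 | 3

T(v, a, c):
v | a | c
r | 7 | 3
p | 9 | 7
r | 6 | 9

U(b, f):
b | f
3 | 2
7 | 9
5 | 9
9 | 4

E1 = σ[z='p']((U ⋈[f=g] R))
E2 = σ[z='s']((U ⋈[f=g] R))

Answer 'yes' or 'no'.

E1 stepwise |·|:
  U → 4
  R → 3
  (U ⋈[f=g] R) → 3
  σ[z='p']((U ⋈[f=g] R)) → 1
E2 stepwise |·|:
  U → 4
  R → 3
  (U ⋈[f=g] R) → 3
  σ[z='s']((U ⋈[f=g] R)) → 2

E1 result:
b | f | z | e | g
9 | 4 | p | 6 | 4
E2 result:
b | f | z | e | g
5 | 9 | s | 3 | 9
7 | 9 | s | 3 | 9
Witness: (7, 9, 's', 3, 9) appears 0× in E1 but 1× in E2.

no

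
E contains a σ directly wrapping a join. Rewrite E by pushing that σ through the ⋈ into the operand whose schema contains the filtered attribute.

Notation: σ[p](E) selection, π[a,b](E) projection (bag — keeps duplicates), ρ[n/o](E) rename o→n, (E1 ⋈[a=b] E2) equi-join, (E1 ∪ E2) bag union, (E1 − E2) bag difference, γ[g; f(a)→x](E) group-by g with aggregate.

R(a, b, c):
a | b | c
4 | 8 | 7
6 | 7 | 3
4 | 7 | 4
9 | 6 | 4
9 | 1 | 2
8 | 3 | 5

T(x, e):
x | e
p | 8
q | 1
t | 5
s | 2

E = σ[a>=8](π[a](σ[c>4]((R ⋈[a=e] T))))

σ filters on c, owned by the left side.
E' = σ[a>=8](π[a]((σ[c>4](R) ⋈[a=e] T)))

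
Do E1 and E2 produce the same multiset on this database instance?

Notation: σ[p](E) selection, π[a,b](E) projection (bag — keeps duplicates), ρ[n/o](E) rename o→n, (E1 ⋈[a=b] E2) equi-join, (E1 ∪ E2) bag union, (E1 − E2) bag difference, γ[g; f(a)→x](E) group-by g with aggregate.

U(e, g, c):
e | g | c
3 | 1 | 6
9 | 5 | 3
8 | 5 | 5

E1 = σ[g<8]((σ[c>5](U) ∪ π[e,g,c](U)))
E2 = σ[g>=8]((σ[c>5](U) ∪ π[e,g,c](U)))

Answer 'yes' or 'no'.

E1 row counts bottom-up:
  U → 3
  σ[c>5](U) → 1
  U → 3
  π[e,g,c](U) → 3
  (σ[c>5](U) ∪ π[e,g,c](U)) → 4
  σ[g<8]((σ[c>5](U) ∪ π[e,g,c](U))) → 4
E2 row counts bottom-up:
  U → 3
  σ[c>5](U) → 1
  U → 3
  π[e,g,c](U) → 3
  (σ[c>5](U) ∪ π[e,g,c](U)) → 4
  σ[g>=8]((σ[c>5](U) ∪ π[e,g,c](U))) → 0

E1 result:
e | g | c
3 | 1 | 6
3 | 1 | 6
8 | 5 | 5
9 | 5 | 3
E2 result:
e | g | c
(0 rows)
Witness: (8, 5, 5) appears 1× in E1 but 0× in E2.

no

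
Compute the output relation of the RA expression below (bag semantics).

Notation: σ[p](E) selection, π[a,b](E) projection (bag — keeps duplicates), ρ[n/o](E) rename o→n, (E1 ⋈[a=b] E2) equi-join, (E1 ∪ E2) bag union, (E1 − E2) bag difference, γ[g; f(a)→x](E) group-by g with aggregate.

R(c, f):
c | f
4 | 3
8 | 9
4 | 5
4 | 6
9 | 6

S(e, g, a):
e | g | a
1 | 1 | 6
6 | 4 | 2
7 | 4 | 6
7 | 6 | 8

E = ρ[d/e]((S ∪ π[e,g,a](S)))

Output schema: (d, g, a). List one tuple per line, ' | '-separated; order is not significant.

Row counts bottom-up:
  S → 4
  S → 4
  π[e,g,a](S) → 4
  (S ∪ π[e,g,a](S)) → 8
  ρ[d/e]((S ∪ π[e,g,a](S))) → 8

== RESULT ==
d | g | a
1 | 1 | 6
1 | 1 | 6
6 | 4 | 2
6 | 4 | 2
7 | 4 | 6
7 | 4 | 6
7 | 6 | 8
7 | 6 | 8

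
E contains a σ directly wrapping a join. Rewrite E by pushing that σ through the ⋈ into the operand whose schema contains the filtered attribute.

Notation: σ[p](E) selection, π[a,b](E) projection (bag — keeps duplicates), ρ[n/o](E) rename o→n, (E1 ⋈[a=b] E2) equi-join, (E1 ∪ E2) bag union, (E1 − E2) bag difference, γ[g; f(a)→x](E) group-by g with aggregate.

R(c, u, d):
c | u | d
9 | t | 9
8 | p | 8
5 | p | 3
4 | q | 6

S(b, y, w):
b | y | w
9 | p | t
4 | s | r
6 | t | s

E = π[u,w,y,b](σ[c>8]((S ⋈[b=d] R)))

σ filters on c, owned by the right side.
E' = π[u,w,y,b]((S ⋈[b=d] σ[c>8](R)))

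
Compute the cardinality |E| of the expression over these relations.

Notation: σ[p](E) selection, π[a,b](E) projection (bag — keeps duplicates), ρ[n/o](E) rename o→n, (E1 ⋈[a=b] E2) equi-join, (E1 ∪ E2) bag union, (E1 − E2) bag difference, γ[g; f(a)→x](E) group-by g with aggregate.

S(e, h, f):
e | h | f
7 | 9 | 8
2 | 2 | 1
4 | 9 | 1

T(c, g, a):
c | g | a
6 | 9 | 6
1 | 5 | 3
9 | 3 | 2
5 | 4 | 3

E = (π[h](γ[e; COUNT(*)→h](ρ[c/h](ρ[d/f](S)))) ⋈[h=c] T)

Row counts bottom-up:
  S → 3
  ρ[d/f](S) → 3
  ρ[c/h](ρ[d/f](S)) → 3
  γ[e; COUNT(*)→h](ρ[c/h](ρ[d/f](S))) → 3
  π[h](γ[e; COUNT(*)→h](ρ[c/h](ρ[d/f](S)))) → 3
  T → 4
  (π[h](γ[e; COUNT(*)→h](ρ[c/h](ρ[d/f](S)))) ⋈[h=c] T) → 3

|E| = 3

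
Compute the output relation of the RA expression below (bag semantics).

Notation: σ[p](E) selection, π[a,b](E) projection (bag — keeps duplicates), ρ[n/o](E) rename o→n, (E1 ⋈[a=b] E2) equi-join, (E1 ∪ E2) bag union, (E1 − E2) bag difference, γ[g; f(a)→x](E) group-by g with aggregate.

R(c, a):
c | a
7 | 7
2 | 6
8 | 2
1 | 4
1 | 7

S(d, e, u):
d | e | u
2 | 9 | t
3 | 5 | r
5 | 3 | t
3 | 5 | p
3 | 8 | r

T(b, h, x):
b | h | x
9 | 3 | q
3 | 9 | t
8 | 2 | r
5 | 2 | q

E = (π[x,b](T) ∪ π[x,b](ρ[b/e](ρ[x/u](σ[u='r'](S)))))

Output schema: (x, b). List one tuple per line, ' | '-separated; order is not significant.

Stepwise |·|:
  T → 4
  π[x,b](T) → 4
  S → 5
  σ[u='r'](S) → 2
  ρ[x/u](σ[u='r'](S)) → 2
  ρ[b/e](ρ[x/u](σ[u='r'](S))) → 2
  π[x,b](ρ[b/e](ρ[x/u](σ[u='r'](S)))) → 2
  (π[x,b](T) ∪ π[x,b](ρ[b/e](ρ[x/u](σ[u='r'](S))))) → 6

== RESULT ==
x | b
q | 5
q | 9
r | 5
r | 8
r | 8
t | 3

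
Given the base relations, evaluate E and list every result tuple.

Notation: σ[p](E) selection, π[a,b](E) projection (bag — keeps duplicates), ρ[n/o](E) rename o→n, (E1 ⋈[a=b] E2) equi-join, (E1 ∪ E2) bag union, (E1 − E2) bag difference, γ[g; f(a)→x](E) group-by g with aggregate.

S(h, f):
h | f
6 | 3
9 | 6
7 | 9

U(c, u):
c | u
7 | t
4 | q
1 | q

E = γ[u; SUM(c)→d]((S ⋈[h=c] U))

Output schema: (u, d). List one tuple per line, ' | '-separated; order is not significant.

Subexpression sizes:
  S → 3
  U → 3
  (S ⋈[h=c] U) → 1
  γ[u; SUM(c)→d]((S ⋈[h=c] U)) → 1

== RESULT ==
u | d
t | 7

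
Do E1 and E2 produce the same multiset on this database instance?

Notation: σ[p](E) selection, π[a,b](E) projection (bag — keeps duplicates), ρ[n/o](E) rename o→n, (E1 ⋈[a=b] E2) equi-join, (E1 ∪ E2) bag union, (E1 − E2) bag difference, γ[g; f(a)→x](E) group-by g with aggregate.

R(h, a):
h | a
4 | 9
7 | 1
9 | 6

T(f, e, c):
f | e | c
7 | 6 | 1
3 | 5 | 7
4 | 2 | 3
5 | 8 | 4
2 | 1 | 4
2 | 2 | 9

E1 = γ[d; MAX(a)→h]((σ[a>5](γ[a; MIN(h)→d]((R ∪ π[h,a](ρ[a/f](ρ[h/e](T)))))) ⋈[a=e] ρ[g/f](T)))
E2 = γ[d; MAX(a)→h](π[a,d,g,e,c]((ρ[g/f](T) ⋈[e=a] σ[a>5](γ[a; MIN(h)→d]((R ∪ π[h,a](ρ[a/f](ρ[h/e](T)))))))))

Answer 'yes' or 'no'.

E1 per-node cardinality:
  R → 3
  T → 6
  ρ[h/e](T) → 6
  ρ[a/f](ρ[h/e](T)) → 6
  π[h,a](ρ[a/f](ρ[h/e](T))) → 6
  (R ∪ π[h,a](ρ[a/f](ρ[h/e](T)))) → 9
  γ[a; MIN(h)→d]((R ∪ π[h,a](ρ[a/f](ρ[h/e](T))))) → 8
  σ[a>5](γ[a; MIN(h)→d]((R ∪ π[h,a](ρ[a/f](ρ[h/e](T)))))) → 3
  T → 6
  ρ[g/f](T) → 6
  (σ[a>5](γ[a; MIN(h)→d]((R ∪ π[h,a](ρ[a/f](ρ[h/e](T)))))) ⋈[a=e] ρ[g/f](T)) → 1
  γ[d; MAX(a)→h]((σ[a>5](γ[a; MIN(h)→d]((R ∪ π[h,a](ρ[a/f](ρ[h/e](T)))))) ⋈[a=e] ρ[g/f](T))) → 1
E2 per-node cardinality:
  T → 6
  ρ[g/f](T) → 6
  R → 3
  T → 6
  ρ[h/e](T) → 6
  ρ[a/f](ρ[h/e](T)) → 6
  π[h,a](ρ[a/f](ρ[h/e](T))) → 6
  (R ∪ π[h,a](ρ[a/f](ρ[h/e](T)))) → 9
  γ[a; MIN(h)→d]((R ∪ π[h,a](ρ[a/f](ρ[h/e](T))))) → 8
  σ[a>5](γ[a; MIN(h)→d]((R ∪ π[h,a](ρ[a/f](ρ[h/e](T)))))) → 3
  (ρ[g/f](T) ⋈[e=a] σ[a>5](γ[a; MIN(h)→d]((R ∪ π[h,a](ρ[a/f](ρ[h/e](T))))))) → 1
  π[a,d,g,e,c]((ρ[g/f](T) ⋈[e=a] σ[a>5](γ[a; MIN(h)→d]((R ∪ π[h,a](ρ[a/f](ρ[h/e](T)))))))) → 1
  γ[d; MAX(a)→h](π[a,d,g,e,c]((ρ[g/f](T) ⋈[e=a] σ[a>5](γ[a; MIN(h)→d]((R ∪ π[h,a](ρ[a/f](ρ[h/e](T))))))))) → 1

E1 and E2 produce the same multiset:
d | h
9 | 6

yes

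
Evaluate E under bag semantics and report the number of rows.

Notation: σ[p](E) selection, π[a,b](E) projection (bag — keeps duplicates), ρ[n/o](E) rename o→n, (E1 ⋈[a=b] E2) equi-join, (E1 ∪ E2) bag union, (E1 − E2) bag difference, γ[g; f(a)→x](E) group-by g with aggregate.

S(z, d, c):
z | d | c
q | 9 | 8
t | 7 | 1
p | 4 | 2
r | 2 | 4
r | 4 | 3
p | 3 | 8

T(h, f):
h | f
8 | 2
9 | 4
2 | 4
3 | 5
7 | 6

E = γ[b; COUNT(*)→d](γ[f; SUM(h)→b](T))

Subexpression sizes:
  T → 5
  γ[f; SUM(h)→b](T) → 4
  γ[b; COUNT(*)→d](γ[f; SUM(h)→b](T)) → 4

|E| = 4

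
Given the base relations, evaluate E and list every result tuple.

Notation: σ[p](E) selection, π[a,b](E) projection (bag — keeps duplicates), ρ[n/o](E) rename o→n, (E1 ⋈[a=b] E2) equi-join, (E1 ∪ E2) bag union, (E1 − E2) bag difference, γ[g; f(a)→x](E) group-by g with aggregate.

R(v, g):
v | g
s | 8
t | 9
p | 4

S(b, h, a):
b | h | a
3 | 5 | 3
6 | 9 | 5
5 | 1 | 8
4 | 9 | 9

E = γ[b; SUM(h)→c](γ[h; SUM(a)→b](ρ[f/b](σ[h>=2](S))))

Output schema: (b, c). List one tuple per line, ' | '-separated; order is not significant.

Stepwise |·|:
  S → 4
  σ[h>=2](S) → 3
  ρ[f/b](σ[h>=2](S)) → 3
  γ[h; SUM(a)→b](ρ[f/b](σ[h>=2](S))) → 2
  γ[b; SUM(h)→c](γ[h; SUM(a)→b](ρ[f/b](σ[h>=2](S)))) → 2

== RESULT ==
b | c
3 | 5
14 | 9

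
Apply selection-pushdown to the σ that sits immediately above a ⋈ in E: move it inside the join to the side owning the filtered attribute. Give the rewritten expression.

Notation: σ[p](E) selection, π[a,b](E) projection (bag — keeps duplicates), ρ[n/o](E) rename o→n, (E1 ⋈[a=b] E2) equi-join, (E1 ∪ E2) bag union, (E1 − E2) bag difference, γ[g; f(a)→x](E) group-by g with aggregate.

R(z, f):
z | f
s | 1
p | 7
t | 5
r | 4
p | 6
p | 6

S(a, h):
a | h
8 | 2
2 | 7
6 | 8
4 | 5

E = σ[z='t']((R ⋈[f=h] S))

σ filters on z, owned by the left side.
E' = (σ[z='t'](R) ⋈[f=h] S)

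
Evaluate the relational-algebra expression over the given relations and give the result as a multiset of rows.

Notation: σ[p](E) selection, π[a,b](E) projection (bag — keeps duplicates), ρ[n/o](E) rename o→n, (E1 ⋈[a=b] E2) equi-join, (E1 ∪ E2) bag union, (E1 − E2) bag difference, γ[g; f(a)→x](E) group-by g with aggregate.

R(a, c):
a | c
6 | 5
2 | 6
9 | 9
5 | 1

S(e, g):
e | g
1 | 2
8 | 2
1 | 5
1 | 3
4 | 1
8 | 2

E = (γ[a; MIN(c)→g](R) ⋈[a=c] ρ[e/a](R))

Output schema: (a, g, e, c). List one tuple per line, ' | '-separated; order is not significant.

Stepwise |·|:
  R → 4
  γ[a; MIN(c)→g](R) → 4
  R → 4
  ρ[e/a](R) → 4
  (γ[a; MIN(c)→g](R) ⋈[a=c] ρ[e/a](R)) → 3

== RESULT ==
a | g | e | c
5 | 1 | 6 | 5
6 | 5 | 2 | 6
9 | 9 | 9 | 9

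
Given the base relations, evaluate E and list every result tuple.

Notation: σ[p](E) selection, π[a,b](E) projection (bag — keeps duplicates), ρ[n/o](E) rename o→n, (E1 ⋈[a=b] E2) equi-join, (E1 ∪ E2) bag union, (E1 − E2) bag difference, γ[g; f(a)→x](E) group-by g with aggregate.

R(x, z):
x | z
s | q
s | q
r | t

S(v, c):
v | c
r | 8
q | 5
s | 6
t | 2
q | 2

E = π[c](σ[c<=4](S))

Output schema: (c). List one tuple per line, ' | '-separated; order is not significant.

Subexpression sizes:
  S → 5
  σ[c<=4](S) → 2
  π[c](σ[c<=4](S)) → 2

== RESULT ==
c
2
2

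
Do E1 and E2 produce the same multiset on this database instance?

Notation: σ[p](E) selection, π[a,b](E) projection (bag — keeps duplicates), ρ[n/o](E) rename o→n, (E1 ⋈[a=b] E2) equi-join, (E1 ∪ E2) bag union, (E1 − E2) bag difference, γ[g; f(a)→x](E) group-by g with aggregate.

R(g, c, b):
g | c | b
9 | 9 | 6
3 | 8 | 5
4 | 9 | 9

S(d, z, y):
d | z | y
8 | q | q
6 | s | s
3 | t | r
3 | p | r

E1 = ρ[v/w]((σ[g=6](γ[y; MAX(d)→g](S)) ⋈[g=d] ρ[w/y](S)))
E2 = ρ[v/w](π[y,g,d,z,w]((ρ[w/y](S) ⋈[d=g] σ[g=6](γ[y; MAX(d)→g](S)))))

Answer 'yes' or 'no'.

E1 per-node cardinality:
  S → 4
  γ[y; MAX(d)→g](S) → 3
  σ[g=6](γ[y; MAX(d)→g](S)) → 1
  S → 4
  ρ[w/y](S) → 4
  (σ[g=6](γ[y; MAX(d)→g](S)) ⋈[g=d] ρ[w/y](S)) → 1
  ρ[v/w]((σ[g=6](γ[y; MAX(d)→g](S)) ⋈[g=d] ρ[w/y](S))) → 1
E2 per-node cardinality:
  S → 4
  ρ[w/y](S) → 4
  S → 4
  γ[y; MAX(d)→g](S) → 3
  σ[g=6](γ[y; MAX(d)→g](S)) → 1
  (ρ[w/y](S) ⋈[d=g] σ[g=6](γ[y; MAX(d)→g](S))) → 1
  π[y,g,d,z,w]((ρ[w/y](S) ⋈[d=g] σ[g=6](γ[y; MAX(d)→g](S)))) → 1
  ρ[v/w](π[y,g,d,z,w]((ρ[w/y](S) ⋈[d=g] σ[g=6](γ[y; MAX(d)→g](S))))) → 1

E1 and E2 produce the same multiset:
y | g | d | z | v
s | 6 | 6 | s | s

yes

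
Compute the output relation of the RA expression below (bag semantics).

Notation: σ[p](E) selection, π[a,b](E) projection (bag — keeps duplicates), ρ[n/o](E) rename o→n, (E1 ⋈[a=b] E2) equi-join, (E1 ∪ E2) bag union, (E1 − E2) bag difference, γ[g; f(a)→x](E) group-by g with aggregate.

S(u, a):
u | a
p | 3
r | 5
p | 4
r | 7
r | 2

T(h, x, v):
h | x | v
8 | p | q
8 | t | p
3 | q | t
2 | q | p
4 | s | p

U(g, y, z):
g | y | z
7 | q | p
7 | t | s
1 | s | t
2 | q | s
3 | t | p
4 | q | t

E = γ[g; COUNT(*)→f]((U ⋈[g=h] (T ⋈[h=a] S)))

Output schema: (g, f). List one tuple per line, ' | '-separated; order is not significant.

Subexpression sizes:
  U → 6
  T → 5
  S → 5
  (T ⋈[h=a] S) → 3
  (U ⋈[g=h] (T ⋈[h=a] S)) → 3
  γ[g; COUNT(*)→f]((U ⋈[g=h] (T ⋈[h=a] S))) → 3

== RESULT ==
g | f
2 | 1
3 | 1
4 | 1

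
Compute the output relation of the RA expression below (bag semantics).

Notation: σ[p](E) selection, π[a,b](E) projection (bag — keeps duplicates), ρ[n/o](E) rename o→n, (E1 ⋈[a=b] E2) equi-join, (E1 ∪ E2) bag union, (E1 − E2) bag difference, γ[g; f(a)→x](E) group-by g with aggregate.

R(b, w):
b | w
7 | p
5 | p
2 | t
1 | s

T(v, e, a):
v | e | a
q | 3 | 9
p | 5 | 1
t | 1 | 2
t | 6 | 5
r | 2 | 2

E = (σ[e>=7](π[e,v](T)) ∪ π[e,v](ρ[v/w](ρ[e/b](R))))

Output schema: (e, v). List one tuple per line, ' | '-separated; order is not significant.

Row counts bottom-up:
  T → 5
  π[e,v](T) → 5
  σ[e>=7](π[e,v](T)) → 0
  R → 4
  ρ[e/b](R) → 4
  ρ[v/w](ρ[e/b](R)) → 4
  π[e,v](ρ[v/w](ρ[e/b](R))) → 4
  (σ[e>=7](π[e,v](T)) ∪ π[e,v](ρ[v/w](ρ[e/b](R)))) → 4

== RESULT ==
e | v
1 | s
2 | t
5 | p
7 | p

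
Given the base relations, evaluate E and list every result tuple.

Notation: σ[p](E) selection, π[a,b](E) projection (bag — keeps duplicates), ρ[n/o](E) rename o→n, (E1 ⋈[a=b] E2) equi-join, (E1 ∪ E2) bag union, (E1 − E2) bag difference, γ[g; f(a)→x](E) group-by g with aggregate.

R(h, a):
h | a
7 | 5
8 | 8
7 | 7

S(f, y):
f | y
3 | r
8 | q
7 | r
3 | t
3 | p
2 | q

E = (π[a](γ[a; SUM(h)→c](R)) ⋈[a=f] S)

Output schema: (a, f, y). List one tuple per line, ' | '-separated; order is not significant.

Subexpression sizes:
  R → 3
  γ[a; SUM(h)→c](R) → 3
  π[a](γ[a; SUM(h)→c](R)) → 3
  S → 6
  (π[a](γ[a; SUM(h)→c](R)) ⋈[a=f] S) → 2

== RESULT ==
a | f | y
7 | 7 | r
8 | 8 | q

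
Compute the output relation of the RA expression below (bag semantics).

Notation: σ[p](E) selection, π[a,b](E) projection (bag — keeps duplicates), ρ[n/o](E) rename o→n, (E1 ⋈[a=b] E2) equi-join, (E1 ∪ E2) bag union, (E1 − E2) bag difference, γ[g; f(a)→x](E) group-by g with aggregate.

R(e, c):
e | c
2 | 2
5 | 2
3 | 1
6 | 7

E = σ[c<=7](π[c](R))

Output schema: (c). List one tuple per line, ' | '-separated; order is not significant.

Subexpression sizes:
  R → 4
  π[c](R) → 4
  σ[c<=7](π[c](R)) → 4

== RESULT ==
c
1
2
2
7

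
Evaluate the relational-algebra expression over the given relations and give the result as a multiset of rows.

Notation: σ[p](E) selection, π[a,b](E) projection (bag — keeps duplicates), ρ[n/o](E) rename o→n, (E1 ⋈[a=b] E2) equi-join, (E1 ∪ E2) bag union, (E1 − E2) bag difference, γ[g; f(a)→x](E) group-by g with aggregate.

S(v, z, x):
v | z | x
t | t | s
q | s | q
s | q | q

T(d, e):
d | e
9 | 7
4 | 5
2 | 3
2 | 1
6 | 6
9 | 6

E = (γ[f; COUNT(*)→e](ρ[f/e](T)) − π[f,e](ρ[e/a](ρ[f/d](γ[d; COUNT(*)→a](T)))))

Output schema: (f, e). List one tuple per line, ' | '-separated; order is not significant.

Per-node cardinality:
  T → 6
  ρ[f/e](T) → 6
  γ[f; COUNT(*)→e](ρ[f/e](T)) → 5
  T → 6
  γ[d; COUNT(*)→a](T) → 4
  ρ[f/d](γ[d; COUNT(*)→a](T)) → 4
  ρ[e/a](ρ[f/d](γ[d; COUNT(*)→a](T))) → 4
  π[f,e](ρ[e/a](ρ[f/d](γ[d; COUNT(*)→a](T)))) → 4
  (γ[f; COUNT(*)→e](ρ[f/e](T)) − π[f,e](ρ[e/a](ρ[f/d](γ[d; COUNT(*)→a](T))))) → 5

== RESULT ==
f | e
1 | 1
3 | 1
5 | 1
6 | 2
7 | 1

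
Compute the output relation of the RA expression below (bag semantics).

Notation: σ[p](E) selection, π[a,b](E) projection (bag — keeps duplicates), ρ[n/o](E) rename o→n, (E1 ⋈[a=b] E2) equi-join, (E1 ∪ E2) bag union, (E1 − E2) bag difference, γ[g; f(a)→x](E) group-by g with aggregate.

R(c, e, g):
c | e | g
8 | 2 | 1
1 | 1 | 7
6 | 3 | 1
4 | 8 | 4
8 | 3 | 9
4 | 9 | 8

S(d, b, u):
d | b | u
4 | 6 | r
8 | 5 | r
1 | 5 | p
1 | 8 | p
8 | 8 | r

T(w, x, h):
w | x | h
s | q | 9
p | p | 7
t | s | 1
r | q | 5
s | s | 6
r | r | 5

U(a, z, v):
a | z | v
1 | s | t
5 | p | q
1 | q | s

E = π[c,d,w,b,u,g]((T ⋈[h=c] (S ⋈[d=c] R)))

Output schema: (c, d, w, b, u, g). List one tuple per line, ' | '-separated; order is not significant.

Row counts bottom-up:
  T → 6
  S → 5
  R → 6
  (S ⋈[d=c] R) → 8
  (T ⋈[h=c] (S ⋈[d=c] R)) → 2
  π[c,d,w,b,u,g]((T ⋈[h=c] (S ⋈[d=c] R))) → 2

== RESULT ==
c | d | w | b | u | g
1 | 1 | t | 5 | p | 7
1 | 1 | t | 8 | p | 7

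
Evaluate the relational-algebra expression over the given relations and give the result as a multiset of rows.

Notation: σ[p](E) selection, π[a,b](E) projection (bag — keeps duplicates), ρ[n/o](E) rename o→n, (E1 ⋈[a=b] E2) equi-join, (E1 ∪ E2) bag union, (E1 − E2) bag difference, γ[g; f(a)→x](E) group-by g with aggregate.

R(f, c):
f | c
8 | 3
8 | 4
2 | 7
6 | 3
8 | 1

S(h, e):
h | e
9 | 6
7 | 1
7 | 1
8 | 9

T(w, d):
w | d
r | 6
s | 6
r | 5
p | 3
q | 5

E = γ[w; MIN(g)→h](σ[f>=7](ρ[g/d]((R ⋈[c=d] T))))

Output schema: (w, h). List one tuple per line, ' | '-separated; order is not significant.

Stepwise |·|:
  R → 5
  T → 5
  (R ⋈[c=d] T) → 2
  ρ[g/d]((R ⋈[c=d] T)) → 2
  σ[f>=7](ρ[g/d]((R ⋈[c=d] T))) → 1
  γ[w; MIN(g)→h](σ[f>=7](ρ[g/d]((R ⋈[c=d] T)))) → 1

== RESULT ==
w | h
p | 3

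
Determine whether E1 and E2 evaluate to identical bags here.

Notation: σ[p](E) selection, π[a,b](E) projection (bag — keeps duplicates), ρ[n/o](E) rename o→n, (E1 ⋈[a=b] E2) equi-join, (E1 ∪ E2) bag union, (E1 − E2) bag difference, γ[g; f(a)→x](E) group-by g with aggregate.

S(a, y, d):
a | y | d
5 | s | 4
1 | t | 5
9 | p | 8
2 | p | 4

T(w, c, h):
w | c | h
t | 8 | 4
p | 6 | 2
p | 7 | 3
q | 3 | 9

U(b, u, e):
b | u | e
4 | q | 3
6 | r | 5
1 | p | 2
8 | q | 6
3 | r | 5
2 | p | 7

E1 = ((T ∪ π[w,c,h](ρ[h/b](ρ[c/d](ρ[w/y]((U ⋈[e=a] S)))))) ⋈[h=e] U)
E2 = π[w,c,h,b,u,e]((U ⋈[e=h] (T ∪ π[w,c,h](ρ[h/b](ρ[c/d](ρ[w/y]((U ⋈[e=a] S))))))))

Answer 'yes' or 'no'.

E1 per-node cardinality:
  T → 4
  U → 6
  S → 4
  (U ⋈[e=a] S) → 3
  ρ[w/y]((U ⋈[e=a] S)) → 3
  ρ[c/d](ρ[w/y]((U ⋈[e=a] S))) → 3
  ρ[h/b](ρ[c/d](ρ[w/y]((U ⋈[e=a] S)))) → 3
  π[w,c,h](ρ[h/b](ρ[c/d](ρ[w/y]((U ⋈[e=a] S))))) → 3
  (T ∪ π[w,c,h](ρ[h/b](ρ[c/d](ρ[w/y]((U ⋈[e=a] S)))))) → 7
  U → 6
  ((T ∪ π[w,c,h](ρ[h/b](ρ[c/d](ρ[w/y]((U ⋈[e=a] S)))))) ⋈[h=e] U) → 4
E2 per-node cardinality:
  U → 6
  T → 4
  U → 6
  S → 4
  (U ⋈[e=a] S) → 3
  ρ[w/y]((U ⋈[e=a] S)) → 3
  ρ[c/d](ρ[w/y]((U ⋈[e=a] S))) → 3
  ρ[h/b](ρ[c/d](ρ[w/y]((U ⋈[e=a] S)))) → 3
  π[w,c,h](ρ[h/b](ρ[c/d](ρ[w/y]((U ⋈[e=a] S))))) → 3
  (T ∪ π[w,c,h](ρ[h/b](ρ[c/d](ρ[w/y]((U ⋈[e=a] S)))))) → 7
  (U ⋈[e=h] (T ∪ π[w,c,h](ρ[h/b](ρ[c/d](ρ[w/y]((U ⋈[e=a] S))))))) → 4
  π[w,c,h,b,u,e]((U ⋈[e=h] (T ∪ π[w,c,h](ρ[h/b](ρ[c/d](ρ[w/y]((U ⋈[e=a] S)))))))) → 4

E1 and E2 produce the same multiset:
w | c | h | b | u | e
p | 6 | 2 | 1 | p | 2
p | 7 | 3 | 4 | q | 3
s | 4 | 3 | 4 | q | 3
s | 4 | 6 | 8 | q | 6

yes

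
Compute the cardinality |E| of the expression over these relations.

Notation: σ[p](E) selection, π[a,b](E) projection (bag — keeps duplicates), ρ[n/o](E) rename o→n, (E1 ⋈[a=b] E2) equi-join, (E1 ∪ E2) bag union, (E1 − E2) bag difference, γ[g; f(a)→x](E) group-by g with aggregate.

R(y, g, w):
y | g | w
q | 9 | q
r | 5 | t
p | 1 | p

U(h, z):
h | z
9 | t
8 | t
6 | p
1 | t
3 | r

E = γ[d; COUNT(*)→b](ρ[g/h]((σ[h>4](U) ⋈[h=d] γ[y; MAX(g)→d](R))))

Per-node cardinality:
  U → 5
  σ[h>4](U) → 3
  R → 3
  γ[y; MAX(g)→d](R) → 3
  (σ[h>4](U) ⋈[h=d] γ[y; MAX(g)→d](R)) → 1
  ρ[g/h]((σ[h>4](U) ⋈[h=d] γ[y; MAX(g)→d](R))) → 1
  γ[d; COUNT(*)→b](ρ[g/h]((σ[h>4](U) ⋈[h=d] γ[y; MAX(g)→d](R)))) → 1

|E| = 1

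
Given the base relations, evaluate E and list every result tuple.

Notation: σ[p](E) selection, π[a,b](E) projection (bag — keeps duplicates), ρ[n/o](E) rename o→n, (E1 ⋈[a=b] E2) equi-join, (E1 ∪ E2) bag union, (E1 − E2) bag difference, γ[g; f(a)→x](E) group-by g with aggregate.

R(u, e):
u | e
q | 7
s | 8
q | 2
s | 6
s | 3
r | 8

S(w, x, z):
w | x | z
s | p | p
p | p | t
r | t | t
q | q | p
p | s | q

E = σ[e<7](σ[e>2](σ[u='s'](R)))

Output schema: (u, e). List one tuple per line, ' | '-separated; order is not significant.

Row counts bottom-up:
  R → 6
  σ[u='s'](R) → 3
  σ[e>2](σ[u='s'](R)) → 3
  σ[e<7](σ[e>2](σ[u='s'](R))) → 2

== RESULT ==
u | e
s | 3
s | 6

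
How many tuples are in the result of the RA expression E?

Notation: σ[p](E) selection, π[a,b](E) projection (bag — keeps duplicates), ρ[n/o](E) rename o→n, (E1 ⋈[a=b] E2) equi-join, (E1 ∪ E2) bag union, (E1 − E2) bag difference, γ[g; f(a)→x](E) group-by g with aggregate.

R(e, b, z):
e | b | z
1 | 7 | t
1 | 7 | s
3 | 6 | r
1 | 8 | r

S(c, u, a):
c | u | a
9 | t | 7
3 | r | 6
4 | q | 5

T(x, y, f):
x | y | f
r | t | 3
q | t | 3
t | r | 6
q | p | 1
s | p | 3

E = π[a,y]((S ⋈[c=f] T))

Stepwise |·|:
  S → 3
  T → 5
  (S ⋈[c=f] T) → 3
  π[a,y]((S ⋈[c=f] T)) → 3

|E| = 3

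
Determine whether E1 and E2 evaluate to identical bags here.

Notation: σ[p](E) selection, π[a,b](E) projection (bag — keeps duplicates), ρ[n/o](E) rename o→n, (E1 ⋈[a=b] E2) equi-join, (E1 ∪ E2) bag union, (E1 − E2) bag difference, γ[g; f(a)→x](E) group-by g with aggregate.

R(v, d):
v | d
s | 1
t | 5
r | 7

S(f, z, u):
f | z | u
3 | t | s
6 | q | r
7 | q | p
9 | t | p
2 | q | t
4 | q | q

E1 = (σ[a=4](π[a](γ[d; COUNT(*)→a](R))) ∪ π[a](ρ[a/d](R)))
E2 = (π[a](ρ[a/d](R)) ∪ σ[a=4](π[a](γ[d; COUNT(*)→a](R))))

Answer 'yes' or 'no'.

E1 per-node cardinality:
  R → 3
  γ[d; COUNT(*)→a](R) → 3
  π[a](γ[d; COUNT(*)→a](R)) → 3
  σ[a=4](π[a](γ[d; COUNT(*)→a](R))) → 0
  R → 3
  ρ[a/d](R) → 3
  π[a](ρ[a/d](R)) → 3
  (σ[a=4](π[a](γ[d; COUNT(*)→a](R))) ∪ π[a](ρ[a/d](R))) → 3
E2 per-node cardinality:
  R → 3
  ρ[a/d](R) → 3
  π[a](ρ[a/d](R)) → 3
  R → 3
  γ[d; COUNT(*)→a](R) → 3
  π[a](γ[d; COUNT(*)→a](R)) → 3
  σ[a=4](π[a](γ[d; COUNT(*)→a](R))) → 0
  (π[a](ρ[a/d](R)) ∪ σ[a=4](π[a](γ[d; COUNT(*)→a](R)))) → 3

E1 and E2 produce the same multiset:
a
1
5
7

yes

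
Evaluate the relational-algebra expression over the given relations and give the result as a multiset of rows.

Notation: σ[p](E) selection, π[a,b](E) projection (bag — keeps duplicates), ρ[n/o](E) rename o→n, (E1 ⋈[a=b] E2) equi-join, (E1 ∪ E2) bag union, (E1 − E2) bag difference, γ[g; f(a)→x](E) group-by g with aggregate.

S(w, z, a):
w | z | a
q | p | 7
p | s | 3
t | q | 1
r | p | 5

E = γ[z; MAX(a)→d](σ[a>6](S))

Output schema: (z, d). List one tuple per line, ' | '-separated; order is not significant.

Subexpression sizes:
  S → 4
  σ[a>6](S) → 1
  γ[z; MAX(a)→d](σ[a>6](S)) → 1

== RESULT ==
z | d
p | 7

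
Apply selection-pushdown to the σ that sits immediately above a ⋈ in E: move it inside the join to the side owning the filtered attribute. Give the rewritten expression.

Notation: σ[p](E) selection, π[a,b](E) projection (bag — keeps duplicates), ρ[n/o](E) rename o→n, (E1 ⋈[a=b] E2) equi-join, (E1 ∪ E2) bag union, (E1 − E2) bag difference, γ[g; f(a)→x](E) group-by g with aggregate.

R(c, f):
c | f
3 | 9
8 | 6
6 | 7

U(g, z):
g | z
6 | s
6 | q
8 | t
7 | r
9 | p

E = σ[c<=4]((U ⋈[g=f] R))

σ filters on c, owned by the right side.
E' = (U ⋈[g=f] σ[c<=4](R))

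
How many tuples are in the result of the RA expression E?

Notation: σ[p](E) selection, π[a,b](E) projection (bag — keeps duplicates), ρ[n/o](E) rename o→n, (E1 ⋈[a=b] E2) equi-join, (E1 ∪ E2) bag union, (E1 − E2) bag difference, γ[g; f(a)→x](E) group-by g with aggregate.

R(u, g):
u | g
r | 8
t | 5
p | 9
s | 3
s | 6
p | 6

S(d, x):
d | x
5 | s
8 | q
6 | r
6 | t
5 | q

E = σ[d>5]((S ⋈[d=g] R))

Row counts bottom-up:
  S → 5
  R → 6
  (S ⋈[d=g] R) → 7
  σ[d>5]((S ⋈[d=g] R)) → 5

|E| = 5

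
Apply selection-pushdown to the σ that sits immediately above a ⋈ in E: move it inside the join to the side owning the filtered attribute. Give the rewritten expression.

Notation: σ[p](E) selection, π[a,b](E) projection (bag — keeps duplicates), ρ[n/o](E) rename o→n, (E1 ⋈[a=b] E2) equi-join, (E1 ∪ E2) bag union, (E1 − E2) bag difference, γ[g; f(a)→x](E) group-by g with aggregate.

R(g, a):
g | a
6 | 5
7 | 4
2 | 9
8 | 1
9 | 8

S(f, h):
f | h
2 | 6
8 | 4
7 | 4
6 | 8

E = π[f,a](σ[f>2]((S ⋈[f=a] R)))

σ filters on f, owned by the left side.
E' = π[f,a]((σ[f>2](S) ⋈[f=a] R))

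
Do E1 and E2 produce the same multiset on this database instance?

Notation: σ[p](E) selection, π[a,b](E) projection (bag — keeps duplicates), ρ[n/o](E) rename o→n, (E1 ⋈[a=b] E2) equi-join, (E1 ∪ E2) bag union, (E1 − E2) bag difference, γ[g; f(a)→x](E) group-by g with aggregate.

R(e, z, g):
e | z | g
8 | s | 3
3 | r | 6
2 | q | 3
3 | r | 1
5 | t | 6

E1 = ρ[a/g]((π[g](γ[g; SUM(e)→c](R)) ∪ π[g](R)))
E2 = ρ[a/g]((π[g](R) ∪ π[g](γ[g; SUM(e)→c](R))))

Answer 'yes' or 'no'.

E1 per-node cardinality:
  R → 5
  γ[g; SUM(e)→c](R) → 3
  π[g](γ[g; SUM(e)→c](R)) → 3
  R → 5
  π[g](R) → 5
  (π[g](γ[g; SUM(e)→c](R)) ∪ π[g](R)) → 8
  ρ[a/g]((π[g](γ[g; SUM(e)→c](R)) ∪ π[g](R))) → 8
E2 per-node cardinality:
  R → 5
  π[g](R) → 5
  R → 5
  γ[g; SUM(e)→c](R) → 3
  π[g](γ[g; SUM(e)→c](R)) → 3
  (π[g](R) ∪ π[g](γ[g; SUM(e)→c](R))) → 8
  ρ[a/g]((π[g](R) ∪ π[g](γ[g; SUM(e)→c](R)))) → 8

E1 and E2 produce the same multiset:
a
1
1
3
3
3
6
6
6

yes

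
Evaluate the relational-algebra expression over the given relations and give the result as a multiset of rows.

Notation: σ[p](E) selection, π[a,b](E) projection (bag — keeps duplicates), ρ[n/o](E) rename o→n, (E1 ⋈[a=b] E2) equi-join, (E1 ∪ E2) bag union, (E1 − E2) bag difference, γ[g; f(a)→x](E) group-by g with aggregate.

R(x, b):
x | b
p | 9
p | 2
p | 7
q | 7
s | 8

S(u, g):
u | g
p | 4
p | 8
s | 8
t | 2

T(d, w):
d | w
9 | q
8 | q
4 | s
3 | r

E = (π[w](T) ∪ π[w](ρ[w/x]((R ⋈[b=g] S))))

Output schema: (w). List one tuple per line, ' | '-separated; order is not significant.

Per-node cardinality:
  T → 4
  π[w](T) → 4
  R → 5
  S → 4
  (R ⋈[b=g] S) → 3
  ρ[w/x]((R ⋈[b=g] S)) → 3
  π[w](ρ[w/x]((R ⋈[b=g] S))) → 3
  (π[w](T) ∪ π[w](ρ[w/x]((R ⋈[b=g] S)))) → 7

== RESULT ==
w
p
q
q
r
s
s
s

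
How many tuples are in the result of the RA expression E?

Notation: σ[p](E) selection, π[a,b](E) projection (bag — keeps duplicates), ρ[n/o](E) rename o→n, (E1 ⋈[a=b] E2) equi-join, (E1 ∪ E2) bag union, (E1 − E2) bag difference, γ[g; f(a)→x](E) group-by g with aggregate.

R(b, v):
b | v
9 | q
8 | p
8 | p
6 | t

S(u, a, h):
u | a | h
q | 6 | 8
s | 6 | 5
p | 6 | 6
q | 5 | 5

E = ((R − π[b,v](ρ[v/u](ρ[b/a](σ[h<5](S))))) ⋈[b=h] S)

Subexpression sizes:
  R → 4
  S → 4
  σ[h<5](S) → 0
  ρ[b/a](σ[h<5](S)) → 0
  ρ[v/u](ρ[b/a](σ[h<5](S))) → 0
  π[b,v](ρ[v/u](ρ[b/a](σ[h<5](S)))) → 0
  (R − π[b,v](ρ[v/u](ρ[b/a](σ[h<5](S))))) → 4
  S → 4
  ((R − π[b,v](ρ[v/u](ρ[b/a](σ[h<5](S))))) ⋈[b=h] S) → 3

|E| = 3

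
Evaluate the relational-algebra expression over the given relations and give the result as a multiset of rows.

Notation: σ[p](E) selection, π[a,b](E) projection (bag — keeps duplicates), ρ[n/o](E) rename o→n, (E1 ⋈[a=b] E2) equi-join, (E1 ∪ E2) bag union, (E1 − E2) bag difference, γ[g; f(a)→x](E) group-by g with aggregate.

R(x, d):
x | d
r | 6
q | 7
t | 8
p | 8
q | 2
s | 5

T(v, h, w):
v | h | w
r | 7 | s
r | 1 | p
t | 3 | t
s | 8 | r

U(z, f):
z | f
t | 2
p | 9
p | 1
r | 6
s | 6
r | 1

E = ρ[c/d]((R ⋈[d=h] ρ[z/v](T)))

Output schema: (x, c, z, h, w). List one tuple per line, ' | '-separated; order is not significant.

Subexpression sizes:
  R → 6
  T → 4
  ρ[z/v](T) → 4
  (R ⋈[d=h] ρ[z/v](T)) → 3
  ρ[c/d]((R ⋈[d=h] ρ[z/v](T))) → 3

== RESULT ==
x | c | z | h | w
p | 8 | s | 8 | r
q | 7 | r | 7 | s
t | 8 | s | 8 | r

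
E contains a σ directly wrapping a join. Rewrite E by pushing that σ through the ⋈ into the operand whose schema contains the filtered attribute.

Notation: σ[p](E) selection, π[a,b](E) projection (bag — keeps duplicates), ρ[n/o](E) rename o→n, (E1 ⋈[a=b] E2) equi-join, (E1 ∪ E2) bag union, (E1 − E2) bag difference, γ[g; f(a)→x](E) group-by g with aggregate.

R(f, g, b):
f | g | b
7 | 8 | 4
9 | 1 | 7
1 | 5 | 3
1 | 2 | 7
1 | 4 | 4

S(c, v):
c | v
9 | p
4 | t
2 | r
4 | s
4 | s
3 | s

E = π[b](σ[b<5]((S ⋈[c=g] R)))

σ filters on b, owned by the right side.
E' = π[b]((S ⋈[c=g] σ[b<5](R)))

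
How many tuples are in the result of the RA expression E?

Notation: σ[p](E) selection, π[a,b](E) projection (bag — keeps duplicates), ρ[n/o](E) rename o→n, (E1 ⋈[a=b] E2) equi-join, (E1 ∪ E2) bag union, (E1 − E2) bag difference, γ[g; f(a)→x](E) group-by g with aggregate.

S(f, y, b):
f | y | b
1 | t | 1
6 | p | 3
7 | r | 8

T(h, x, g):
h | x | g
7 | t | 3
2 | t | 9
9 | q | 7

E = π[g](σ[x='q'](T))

Stepwise |·|:
  T → 3
  σ[x='q'](T) → 1
  π[g](σ[x='q'](T)) → 1

|E| = 1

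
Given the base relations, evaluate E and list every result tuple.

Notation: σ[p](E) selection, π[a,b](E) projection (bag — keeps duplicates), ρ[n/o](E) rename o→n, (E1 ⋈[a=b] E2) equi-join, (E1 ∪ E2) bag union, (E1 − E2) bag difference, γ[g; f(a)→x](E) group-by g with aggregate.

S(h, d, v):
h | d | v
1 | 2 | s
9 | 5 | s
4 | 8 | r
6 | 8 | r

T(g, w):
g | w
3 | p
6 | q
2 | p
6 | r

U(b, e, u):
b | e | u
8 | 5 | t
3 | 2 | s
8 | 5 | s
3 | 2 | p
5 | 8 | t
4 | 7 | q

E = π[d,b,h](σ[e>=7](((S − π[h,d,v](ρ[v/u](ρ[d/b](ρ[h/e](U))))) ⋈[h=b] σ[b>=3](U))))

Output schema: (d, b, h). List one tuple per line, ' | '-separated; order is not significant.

Stepwise |·|:
  S → 4
  U → 6
  ρ[h/e](U) → 6
  ρ[d/b](ρ[h/e](U)) → 6
  ρ[v/u](ρ[d/b](ρ[h/e](U))) → 6
  π[h,d,v](ρ[v/u](ρ[d/b](ρ[h/e](U)))) → 6
  (S − π[h,d,v](ρ[v/u](ρ[d/b](ρ[h/e](U))))) → 4
  U → 6
  σ[b>=3](U) → 6
  ((S − π[h,d,v](ρ[v/u](ρ[d/b](ρ[h/e](U))))) ⋈[h=b] σ[b>=3](U)) → 1
  σ[e>=7](((S − π[h,d,v](ρ[v/u](ρ[d/b](ρ[h/e](U))))) ⋈[h=b] σ[b>=3](U))) → 1
  π[d,b,h](σ[e>=7](((S − π[h,d,v](ρ[v/u](ρ[d/b](ρ[h/e](U))))) ⋈[h=b] σ[b>=3](U)))) → 1

== RESULT ==
d | b | h
8 | 4 | 4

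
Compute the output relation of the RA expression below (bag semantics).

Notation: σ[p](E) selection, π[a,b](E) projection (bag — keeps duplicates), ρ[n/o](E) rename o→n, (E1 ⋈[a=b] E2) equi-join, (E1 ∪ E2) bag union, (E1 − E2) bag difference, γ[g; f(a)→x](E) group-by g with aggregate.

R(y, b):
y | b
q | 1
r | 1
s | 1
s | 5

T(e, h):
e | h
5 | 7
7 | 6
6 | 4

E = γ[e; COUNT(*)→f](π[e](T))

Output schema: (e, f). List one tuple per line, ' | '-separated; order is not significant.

Row counts bottom-up:
  T → 3
  π[e](T) → 3
  γ[e; COUNT(*)→f](π[e](T)) → 3

== RESULT ==
e | f
5 | 1
6 | 1
7 | 1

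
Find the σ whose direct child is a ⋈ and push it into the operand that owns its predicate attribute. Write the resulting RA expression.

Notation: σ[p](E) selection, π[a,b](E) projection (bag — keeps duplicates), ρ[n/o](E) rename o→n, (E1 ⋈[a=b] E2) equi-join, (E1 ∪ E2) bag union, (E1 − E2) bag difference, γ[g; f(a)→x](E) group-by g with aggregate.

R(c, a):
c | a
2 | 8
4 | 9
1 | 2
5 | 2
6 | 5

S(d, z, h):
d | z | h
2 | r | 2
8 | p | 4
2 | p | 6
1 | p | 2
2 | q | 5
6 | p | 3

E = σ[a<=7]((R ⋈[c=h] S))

σ filters on a, owned by the left side.
E' = (σ[a<=7](R) ⋈[c=h] S)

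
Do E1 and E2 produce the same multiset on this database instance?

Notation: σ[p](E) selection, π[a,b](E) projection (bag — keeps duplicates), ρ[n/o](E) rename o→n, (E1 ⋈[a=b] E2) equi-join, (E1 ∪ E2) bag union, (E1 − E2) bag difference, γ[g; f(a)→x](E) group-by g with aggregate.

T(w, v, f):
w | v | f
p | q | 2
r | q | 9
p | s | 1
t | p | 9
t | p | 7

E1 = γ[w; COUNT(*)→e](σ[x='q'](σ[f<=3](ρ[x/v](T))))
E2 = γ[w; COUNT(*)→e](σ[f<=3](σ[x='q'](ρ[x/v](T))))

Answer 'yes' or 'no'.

E1 row counts bottom-up:
  T → 5
  ρ[x/v](T) → 5
  σ[f<=3](ρ[x/v](T)) → 2
  σ[x='q'](σ[f<=3](ρ[x/v](T))) → 1
  γ[w; COUNT(*)→e](σ[x='q'](σ[f<=3](ρ[x/v](T)))) → 1
E2 row counts bottom-up:
  T → 5
  ρ[x/v](T) → 5
  σ[x='q'](ρ[x/v](T)) → 2
  σ[f<=3](σ[x='q'](ρ[x/v](T))) → 1
  γ[w; COUNT(*)→e](σ[f<=3](σ[x='q'](ρ[x/v](T)))) → 1

E1 and E2 produce the same multiset:
w | e
p | 1

yes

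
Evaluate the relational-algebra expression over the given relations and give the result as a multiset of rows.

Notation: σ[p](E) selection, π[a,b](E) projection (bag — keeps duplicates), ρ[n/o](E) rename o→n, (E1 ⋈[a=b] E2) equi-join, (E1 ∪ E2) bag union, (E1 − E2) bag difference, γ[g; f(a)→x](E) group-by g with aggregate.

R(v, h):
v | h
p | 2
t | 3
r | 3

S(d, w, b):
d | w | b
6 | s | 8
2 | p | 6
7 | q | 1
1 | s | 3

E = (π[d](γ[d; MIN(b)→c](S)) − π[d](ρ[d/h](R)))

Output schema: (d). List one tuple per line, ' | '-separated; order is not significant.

Per-node cardinality:
  S → 4
  γ[d; MIN(b)→c](S) → 4
  π[d](γ[d; MIN(b)→c](S)) → 4
  R → 3
  ρ[d/h](R) → 3
  π[d](ρ[d/h](R)) → 3
  (π[d](γ[d; MIN(b)→c](S)) − π[d](ρ[d/h](R))) → 3

== RESULT ==
d
1
6
7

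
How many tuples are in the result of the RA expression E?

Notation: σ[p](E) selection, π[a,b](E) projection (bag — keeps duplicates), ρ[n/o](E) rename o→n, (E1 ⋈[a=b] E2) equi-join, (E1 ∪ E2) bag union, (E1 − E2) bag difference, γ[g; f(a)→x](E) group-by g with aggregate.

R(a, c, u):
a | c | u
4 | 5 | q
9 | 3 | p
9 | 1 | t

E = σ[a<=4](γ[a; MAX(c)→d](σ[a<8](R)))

Row counts bottom-up:
  R → 3
  σ[a<8](R) → 1
  γ[a; MAX(c)→d](σ[a<8](R)) → 1
  σ[a<=4](γ[a; MAX(c)→d](σ[a<8](R))) → 1

|E| = 1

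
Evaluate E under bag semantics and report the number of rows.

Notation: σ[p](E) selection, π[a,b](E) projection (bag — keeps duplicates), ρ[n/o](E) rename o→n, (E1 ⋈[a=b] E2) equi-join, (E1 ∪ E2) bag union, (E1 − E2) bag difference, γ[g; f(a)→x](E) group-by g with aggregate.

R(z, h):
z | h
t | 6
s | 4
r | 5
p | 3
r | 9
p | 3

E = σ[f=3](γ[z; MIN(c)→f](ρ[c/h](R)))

Subexpression sizes:
  R → 6
  ρ[c/h](R) → 6
  γ[z; MIN(c)→f](ρ[c/h](R)) → 4
  σ[f=3](γ[z; MIN(c)→f](ρ[c/h](R))) → 1

|E| = 1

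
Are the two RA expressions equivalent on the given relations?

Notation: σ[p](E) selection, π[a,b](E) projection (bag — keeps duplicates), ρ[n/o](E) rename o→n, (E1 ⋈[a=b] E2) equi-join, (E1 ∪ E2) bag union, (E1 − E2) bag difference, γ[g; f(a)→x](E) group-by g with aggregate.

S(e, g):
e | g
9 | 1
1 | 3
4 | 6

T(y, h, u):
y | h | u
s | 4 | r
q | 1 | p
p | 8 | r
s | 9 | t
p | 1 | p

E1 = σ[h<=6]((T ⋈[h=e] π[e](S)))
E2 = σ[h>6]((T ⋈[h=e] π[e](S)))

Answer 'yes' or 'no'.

E1 row counts bottom-up:
  T → 5
  S → 3
  π[e](S) → 3
  (T ⋈[h=e] π[e](S)) → 4
  σ[h<=6]((T ⋈[h=e] π[e](S))) → 3
E2 row counts bottom-up:
  T → 5
  S → 3
  π[e](S) → 3
  (T ⋈[h=e] π[e](S)) → 4
  σ[h>6]((T ⋈[h=e] π[e](S))) → 1

E1 result:
y | h | u | e
p | 1 | p | 1
q | 1 | p | 1
s | 4 | r | 4
E2 result:
y | h | u | e
s | 9 | t | 9
Witness: ('q', 1, 'p', 1) appears 1× in E1 but 0× in E2.

no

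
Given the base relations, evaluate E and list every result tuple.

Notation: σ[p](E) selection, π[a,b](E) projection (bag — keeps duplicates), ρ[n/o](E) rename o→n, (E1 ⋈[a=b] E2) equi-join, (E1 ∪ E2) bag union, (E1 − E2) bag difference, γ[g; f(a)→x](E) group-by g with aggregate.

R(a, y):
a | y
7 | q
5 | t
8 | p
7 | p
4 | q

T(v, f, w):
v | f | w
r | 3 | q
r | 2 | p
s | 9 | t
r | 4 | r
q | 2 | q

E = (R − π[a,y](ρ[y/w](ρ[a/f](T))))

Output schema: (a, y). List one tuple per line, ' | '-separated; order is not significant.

Stepwise |·|:
  R → 5
  T → 5
  ρ[a/f](T) → 5
  ρ[y/w](ρ[a/f](T)) → 5
  π[a,y](ρ[y/w](ρ[a/f](T))) → 5
  (R − π[a,y](ρ[y/w](ρ[a/f](T)))) → 5

== RESULT ==
a | y
4 | q
5 | t
7 | p
7 | q
8 | p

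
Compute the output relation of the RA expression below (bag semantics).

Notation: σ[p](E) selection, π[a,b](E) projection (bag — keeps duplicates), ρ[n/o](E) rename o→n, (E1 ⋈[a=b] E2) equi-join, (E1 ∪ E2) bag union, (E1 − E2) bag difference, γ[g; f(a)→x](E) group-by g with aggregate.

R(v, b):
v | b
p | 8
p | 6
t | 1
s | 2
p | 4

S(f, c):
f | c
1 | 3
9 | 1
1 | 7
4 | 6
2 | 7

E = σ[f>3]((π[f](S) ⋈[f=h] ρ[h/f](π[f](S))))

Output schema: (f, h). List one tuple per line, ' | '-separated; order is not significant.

Row counts bottom-up:
  S → 5
  π[f](S) → 5
  S → 5
  π[f](S) → 5
  ρ[h/f](π[f](S)) → 5
  (π[f](S) ⋈[f=h] ρ[h/f](π[f](S))) → 7
  σ[f>3]((π[f](S) ⋈[f=h] ρ[h/f](π[f](S)))) → 2

== RESULT ==
f | h
4 | 4
9 | 9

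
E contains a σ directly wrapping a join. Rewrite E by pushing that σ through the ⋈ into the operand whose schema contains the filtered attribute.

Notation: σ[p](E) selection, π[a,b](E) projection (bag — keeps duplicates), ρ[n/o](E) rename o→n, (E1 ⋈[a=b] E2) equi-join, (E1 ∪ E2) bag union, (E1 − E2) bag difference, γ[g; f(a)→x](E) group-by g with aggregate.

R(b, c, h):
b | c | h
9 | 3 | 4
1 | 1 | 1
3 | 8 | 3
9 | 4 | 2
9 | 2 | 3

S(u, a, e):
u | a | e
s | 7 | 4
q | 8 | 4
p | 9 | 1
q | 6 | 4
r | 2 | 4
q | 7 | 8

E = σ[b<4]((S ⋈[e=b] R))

σ filters on b, owned by the right side.
E' = (S ⋈[e=b] σ[b<4](R))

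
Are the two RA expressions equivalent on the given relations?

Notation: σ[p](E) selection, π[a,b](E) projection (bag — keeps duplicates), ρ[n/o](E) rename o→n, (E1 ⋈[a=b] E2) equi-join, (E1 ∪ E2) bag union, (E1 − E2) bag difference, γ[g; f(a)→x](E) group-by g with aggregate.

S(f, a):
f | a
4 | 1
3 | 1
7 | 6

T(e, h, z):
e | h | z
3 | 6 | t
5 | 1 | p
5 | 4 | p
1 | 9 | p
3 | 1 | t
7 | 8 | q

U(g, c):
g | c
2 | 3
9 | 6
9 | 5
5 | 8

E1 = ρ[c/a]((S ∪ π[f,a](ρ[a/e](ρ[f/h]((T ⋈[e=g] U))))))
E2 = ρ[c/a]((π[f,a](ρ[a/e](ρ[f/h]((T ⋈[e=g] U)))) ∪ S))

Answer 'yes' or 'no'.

E1 stepwise |·|:
  S → 3
  T → 6
  U → 4
  (T ⋈[e=g] U) → 2
  ρ[f/h]((T ⋈[e=g] U)) → 2
  ρ[a/e](ρ[f/h]((T ⋈[e=g] U))) → 2
  π[f,a](ρ[a/e](ρ[f/h]((T ⋈[e=g] U)))) → 2
  (S ∪ π[f,a](ρ[a/e](ρ[f/h]((T ⋈[e=g] U))))) → 5
  ρ[c/a]((S ∪ π[f,a](ρ[a/e](ρ[f/h]((T ⋈[e=g] U)))))) → 5
E2 stepwise |·|:
  T → 6
  U → 4
  (T ⋈[e=g] U) → 2
  ρ[f/h]((T ⋈[e=g] U)) → 2
  ρ[a/e](ρ[f/h]((T ⋈[e=g] U))) → 2
  π[f,a](ρ[a/e](ρ[f/h]((T ⋈[e=g] U)))) → 2
  S → 3
  (π[f,a](ρ[a/e](ρ[f/h]((T ⋈[e=g] U)))) ∪ S) → 5
  ρ[c/a]((π[f,a](ρ[a/e](ρ[f/h]((T ⋈[e=g] U)))) ∪ S)) → 5

E1 and E2 produce the same multiset:
f | c
1 | 5
3 | 1
4 | 1
4 | 5
7 | 6

yes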